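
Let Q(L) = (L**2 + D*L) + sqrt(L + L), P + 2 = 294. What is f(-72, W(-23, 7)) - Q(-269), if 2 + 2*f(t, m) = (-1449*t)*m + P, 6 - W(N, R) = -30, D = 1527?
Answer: 2216451 - I*sqrt(538) ≈ 2.2165e+6 - 23.195*I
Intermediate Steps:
P = 292 (P = -2 + 294 = 292)
W(N, R) = 36 (W(N, R) = 6 - 1*(-30) = 6 + 30 = 36)
Q(L) = L**2 + 1527*L + sqrt(2)*sqrt(L) (Q(L) = (L**2 + 1527*L) + sqrt(L + L) = (L**2 + 1527*L) + sqrt(2*L) = (L**2 + 1527*L) + sqrt(2)*sqrt(L) = L**2 + 1527*L + sqrt(2)*sqrt(L))
f(t, m) = 145 - 1449*m*t/2 (f(t, m) = -1 + ((-1449*t)*m + 292)/2 = -1 + (-1449*m*t + 292)/2 = -1 + (292 - 1449*m*t)/2 = -1 + (146 - 1449*m*t/2) = 145 - 1449*m*t/2)
f(-72, W(-23, 7)) - Q(-269) = (145 - 1449/2*36*(-72)) - ((-269)**2 + 1527*(-269) + sqrt(2)*sqrt(-269)) = (145 + 1877904) - (72361 - 410763 + sqrt(2)*(I*sqrt(269))) = 1878049 - (72361 - 410763 + I*sqrt(538)) = 1878049 - (-338402 + I*sqrt(538)) = 1878049 + (338402 - I*sqrt(538)) = 2216451 - I*sqrt(538)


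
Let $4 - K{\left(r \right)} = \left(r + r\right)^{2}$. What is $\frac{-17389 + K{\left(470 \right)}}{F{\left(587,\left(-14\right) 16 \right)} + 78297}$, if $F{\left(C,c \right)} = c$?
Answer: $- \frac{900985}{78073} \approx -11.54$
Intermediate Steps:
$K{\left(r \right)} = 4 - 4 r^{2}$ ($K{\left(r \right)} = 4 - \left(r + r\right)^{2} = 4 - \left(2 r\right)^{2} = 4 - 4 r^{2}$)
$\frac{-17389 + K{\left(470 \right)}}{F{\left(587,\left(-14\right) 16 \right)} + 78297} = \frac{-17389 + \left(4 - 4 \cdot 470^{2}\right)}{\left(-14\right) 16 + 78297} = \frac{-17389 + \left(4 - 883600\right)}{-224 + 78297} = \frac{-17389 + \left(4 - 883600\right)}{78073} = \left(-17389 - 883596\right) \frac{1}{78073} = \left(-900985\right) \frac{1}{78073} = - \frac{900985}{78073}$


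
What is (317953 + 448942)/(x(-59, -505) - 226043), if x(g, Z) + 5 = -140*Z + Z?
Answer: -766895/155853 ≈ -4.9206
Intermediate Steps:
x(g, Z) = -5 - 139*Z (x(g, Z) = -5 + (-140*Z + Z) = -5 - 139*Z)
(317953 + 448942)/(x(-59, -505) - 226043) = (317953 + 448942)/((-5 - 139*(-505)) - 226043) = 766895/((-5 + 70195) - 226043) = 766895/(70190 - 226043) = 766895/(-155853) = 766895*(-1/155853) = -766895/155853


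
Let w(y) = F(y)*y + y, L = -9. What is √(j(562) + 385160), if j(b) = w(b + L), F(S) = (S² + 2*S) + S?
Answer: √170415517 ≈ 13054.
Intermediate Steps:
F(S) = S² + 3*S
w(y) = y + y²*(3 + y) (w(y) = (y*(3 + y))*y + y = y²*(3 + y) + y = y + y²*(3 + y))
j(b) = (1 + (-9 + b)*(-6 + b))*(-9 + b) (j(b) = (b - 9)*(1 + (b - 9)*(3 + (b - 9))) = (-9 + b)*(1 + (-9 + b)*(3 + (-9 + b))) = (-9 + b)*(1 + (-9 + b)*(-6 + b)) = (1 + (-9 + b)*(-6 + b))*(-9 + b))
√(j(562) + 385160) = √((1 + (-9 + 562)*(-6 + 562))*(-9 + 562) + 385160) = √((1 + 553*556)*553 + 385160) = √((1 + 307468)*553 + 385160) = √(307469*553 + 385160) = √(170030357 + 385160) = √170415517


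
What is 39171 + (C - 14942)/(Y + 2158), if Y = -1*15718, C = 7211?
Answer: 177055497/4520 ≈ 39172.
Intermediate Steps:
Y = -15718
39171 + (C - 14942)/(Y + 2158) = 39171 + (7211 - 14942)/(-15718 + 2158) = 39171 - 7731/(-13560) = 39171 - 7731*(-1/13560) = 39171 + 2577/4520 = 177055497/4520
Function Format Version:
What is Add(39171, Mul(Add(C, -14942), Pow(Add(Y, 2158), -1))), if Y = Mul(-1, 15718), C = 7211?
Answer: Rational(177055497, 4520) ≈ 39172.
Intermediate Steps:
Y = -15718
Add(39171, Mul(Add(C, -14942), Pow(Add(Y, 2158), -1))) = Add(39171, Mul(Add(7211, -14942), Pow(Add(-15718, 2158), -1))) = Add(39171, Mul(-7731, Pow(-13560, -1))) = Add(39171, Mul(-7731, Rational(-1, 13560))) = Add(39171, Rational(2577, 4520)) = Rational(177055497, 4520)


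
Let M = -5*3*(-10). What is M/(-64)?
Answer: -75/32 ≈ -2.3438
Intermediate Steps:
M = 150 (M = -15*(-10) = 150)
M/(-64) = 150/(-64) = 150*(-1/64) = -75/32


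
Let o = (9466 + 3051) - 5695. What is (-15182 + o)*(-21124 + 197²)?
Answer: -147846600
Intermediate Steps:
o = 6822 (o = 12517 - 5695 = 6822)
(-15182 + o)*(-21124 + 197²) = (-15182 + 6822)*(-21124 + 197²) = -8360*(-21124 + 38809) = -8360*17685 = -147846600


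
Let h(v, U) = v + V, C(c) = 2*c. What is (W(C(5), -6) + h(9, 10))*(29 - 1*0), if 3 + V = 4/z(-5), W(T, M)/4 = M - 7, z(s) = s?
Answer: -6786/5 ≈ -1357.2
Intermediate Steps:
W(T, M) = -28 + 4*M (W(T, M) = 4*(M - 7) = 4*(-7 + M) = -28 + 4*M)
V = -19/5 (V = -3 + 4/(-5) = -3 + 4*(-⅕) = -3 - ⅘ = -19/5 ≈ -3.8000)
h(v, U) = -19/5 + v (h(v, U) = v - 19/5 = -19/5 + v)
(W(C(5), -6) + h(9, 10))*(29 - 1*0) = ((-28 + 4*(-6)) + (-19/5 + 9))*(29 - 1*0) = ((-28 - 24) + 26/5)*(29 + 0) = (-52 + 26/5)*29 = -234/5*29 = -6786/5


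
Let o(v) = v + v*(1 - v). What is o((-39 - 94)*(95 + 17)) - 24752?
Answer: -221945360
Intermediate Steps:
o((-39 - 94)*(95 + 17)) - 24752 = ((-39 - 94)*(95 + 17))*(2 - (-39 - 94)*(95 + 17)) - 24752 = (-133*112)*(2 - (-133)*112) - 24752 = -14896*(2 - 1*(-14896)) - 24752 = -14896*(2 + 14896) - 24752 = -14896*14898 - 24752 = -221920608 - 24752 = -221945360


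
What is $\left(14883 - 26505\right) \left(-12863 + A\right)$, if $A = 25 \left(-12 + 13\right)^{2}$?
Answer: $149203236$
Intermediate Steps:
$A = 25$ ($A = 25 \cdot 1^{2} = 25 \cdot 1 = 25$)
$\left(14883 - 26505\right) \left(-12863 + A\right) = \left(14883 - 26505\right) \left(-12863 + 25\right) = \left(-11622\right) \left(-12838\right) = 149203236$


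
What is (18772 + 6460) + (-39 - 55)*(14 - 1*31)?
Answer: 26830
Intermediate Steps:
(18772 + 6460) + (-39 - 55)*(14 - 1*31) = 25232 - 94*(14 - 31) = 25232 - 94*(-17) = 25232 + 1598 = 26830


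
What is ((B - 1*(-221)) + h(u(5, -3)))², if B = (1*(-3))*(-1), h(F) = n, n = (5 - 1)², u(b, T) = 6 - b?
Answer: 57600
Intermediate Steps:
n = 16 (n = 4² = 16)
h(F) = 16
B = 3 (B = -3*(-1) = 3)
((B - 1*(-221)) + h(u(5, -3)))² = ((3 - 1*(-221)) + 16)² = ((3 + 221) + 16)² = (224 + 16)² = 240² = 57600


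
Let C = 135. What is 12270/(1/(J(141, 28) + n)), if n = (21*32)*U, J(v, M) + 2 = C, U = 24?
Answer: 199522470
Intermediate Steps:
J(v, M) = 133 (J(v, M) = -2 + 135 = 133)
n = 16128 (n = (21*32)*24 = 672*24 = 16128)
12270/(1/(J(141, 28) + n)) = 12270/(1/(133 + 16128)) = 12270/(1/16261) = 12270*16261 = 199522470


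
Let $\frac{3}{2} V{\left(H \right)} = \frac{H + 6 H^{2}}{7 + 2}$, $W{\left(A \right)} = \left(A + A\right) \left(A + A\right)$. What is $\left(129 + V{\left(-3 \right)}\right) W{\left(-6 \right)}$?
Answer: $19120$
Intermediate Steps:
$W{\left(A \right)} = 4 A^{2}$ ($W{\left(A \right)} = 2 A 2 A = 4 A^{2}$)
$V{\left(H \right)} = \frac{2 H}{27} + \frac{4 H^{2}}{9}$ ($V{\left(H \right)} = \frac{2 \frac{H + 6 H^{2}}{7 + 2}}{3} = \frac{2 \frac{H + 6 H^{2}}{9}}{3} = \frac{2 \left(H + 6 H^{2}\right) \frac{1}{9}}{3} = \frac{2 \left(\frac{H}{9} + \frac{2 H^{2}}{3}\right)}{3} = \frac{2 H}{27} + \frac{4 H^{2}}{9}$)
$\left(129 + V{\left(-3 \right)}\right) W{\left(-6 \right)} = \left(129 + \frac{2}{27} \left(-3\right) \left(1 + 6 \left(-3\right)\right)\right) 4 \left(-6\right)^{2} = \left(129 + \frac{2}{27} \left(-3\right) \left(1 - 18\right)\right) 4 \cdot 36 = \left(129 + \frac{2}{27} \left(-3\right) \left(-17\right)\right) 144 = \left(129 + \frac{34}{9}\right) 144 = \frac{1195}{9} \cdot 144 = 19120$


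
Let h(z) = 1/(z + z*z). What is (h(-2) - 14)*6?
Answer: -81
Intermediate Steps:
h(z) = 1/(z + z²)
(h(-2) - 14)*6 = (1/((-2)*(1 - 2)) - 14)*6 = (-½/(-1) - 14)*6 = (-½*(-1) - 14)*6 = (½ - 14)*6 = -27/2*6 = -81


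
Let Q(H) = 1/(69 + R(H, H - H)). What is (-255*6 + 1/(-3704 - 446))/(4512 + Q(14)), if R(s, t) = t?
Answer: -438115569/1292015350 ≈ -0.33909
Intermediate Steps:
Q(H) = 1/69 (Q(H) = 1/(69 + (H - H)) = 1/(69 + 0) = 1/69)
(-255*6 + 1/(-3704 - 446))/(4512 + Q(14)) = (-255*6 + 1/(-3704 - 446))/(4512 + 1/69) = (-1530 + 1/(-4150))/(311329/69) = (-1530 - 1/4150)*(69/311329) = -6349501/4150*69/311329 = -438115569/1292015350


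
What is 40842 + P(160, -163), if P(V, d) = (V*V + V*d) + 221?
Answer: 40583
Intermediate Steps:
P(V, d) = 221 + V² + V*d (P(V, d) = (V² + V*d) + 221 = 221 + V² + V*d)
40842 + P(160, -163) = 40842 + (221 + 160² + 160*(-163)) = 40842 + (221 + 25600 - 26080) = 40842 - 259 = 40583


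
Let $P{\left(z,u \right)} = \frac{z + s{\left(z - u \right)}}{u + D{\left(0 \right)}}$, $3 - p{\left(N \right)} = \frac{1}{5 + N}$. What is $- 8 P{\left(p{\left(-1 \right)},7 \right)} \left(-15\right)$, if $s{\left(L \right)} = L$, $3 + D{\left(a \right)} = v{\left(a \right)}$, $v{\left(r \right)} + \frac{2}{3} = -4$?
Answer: $270$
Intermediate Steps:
$v{\left(r \right)} = - \frac{14}{3}$ ($v{\left(r \right)} = - \frac{2}{3} - 4 = - \frac{14}{3}$)
$D{\left(a \right)} = - \frac{23}{3}$ ($D{\left(a \right)} = -3 - \frac{14}{3} = - \frac{23}{3}$)
$p{\left(N \right)} = 3 - \frac{1}{5 + N}$
$P{\left(z,u \right)} = \frac{- u + 2 z}{- \frac{23}{3} + u}$ ($P{\left(z,u \right)} = \frac{z - \left(u - z\right)}{u - \frac{23}{3}} = \frac{- u + 2 z}{- \frac{23}{3} + u}$)
$- 8 P{\left(p{\left(-1 \right)},7 \right)} \left(-15\right) = - 8 \frac{3 \left(\left(-1\right) 7 + 2 \frac{14 + 3 \left(-1\right)}{5 - 1}\right)}{-23 + 3 \cdot 7} \left(-15\right) = - 8 \frac{3 \left(-7 + 2 \frac{14 - 3}{4}\right)}{-23 + 21} \left(-15\right) = - 8 \frac{3 \left(-7 + 2 \cdot \frac{1}{4} \cdot 11\right)}{-2} \left(-15\right) = - 8 \cdot 3 \left(- \frac{1}{2}\right) \left(-7 + 2 \cdot \frac{11}{4}\right) \left(-15\right) = - 8 \cdot 3 \left(- \frac{1}{2}\right) \left(-7 + \frac{11}{2}\right) \left(-15\right) = - 8 \cdot 3 \left(- \frac{1}{2}\right) \left(- \frac{3}{2}\right) \left(-15\right) = \left(-8\right) \frac{9}{4} \left(-15\right) = \left(-18\right) \left(-15\right) = 270$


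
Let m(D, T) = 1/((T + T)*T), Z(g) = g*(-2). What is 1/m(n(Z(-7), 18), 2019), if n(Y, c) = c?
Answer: 8152722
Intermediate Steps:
Z(g) = -2*g
m(D, T) = 1/(2*T**2) (m(D, T) = 1/((2*T)*T) = 1/(2*T**2))
1/m(n(Z(-7), 18), 2019) = 1/((1/2)/2019**2) = 1/((1/2)*(1/4076361)) = 1/(1/8152722) = 8152722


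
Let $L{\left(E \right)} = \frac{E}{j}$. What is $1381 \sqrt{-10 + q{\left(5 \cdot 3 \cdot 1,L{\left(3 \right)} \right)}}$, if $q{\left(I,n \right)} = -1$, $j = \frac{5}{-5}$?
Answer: $1381 i \sqrt{11} \approx 4580.3 i$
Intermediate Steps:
$j = -1$ ($j = 5 \left(- \frac{1}{5}\right) = -1$)
$L{\left(E \right)} = - E$ ($L{\left(E \right)} = \frac{E}{-1} = E \left(-1\right) = - E$)
$1381 \sqrt{-10 + q{\left(5 \cdot 3 \cdot 1,L{\left(3 \right)} \right)}} = 1381 \sqrt{-10 - 1} = 1381 \sqrt{-11} = 1381 i \sqrt{11}$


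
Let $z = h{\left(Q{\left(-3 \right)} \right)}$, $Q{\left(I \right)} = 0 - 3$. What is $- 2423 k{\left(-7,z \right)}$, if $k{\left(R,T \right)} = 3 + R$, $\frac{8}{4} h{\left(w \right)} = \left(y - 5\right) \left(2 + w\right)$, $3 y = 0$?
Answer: $9692$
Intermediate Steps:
$y = 0$ ($y = \frac{1}{3} \cdot 0 = 0$)
$Q{\left(I \right)} = -3$ ($Q{\left(I \right)} = 0 - 3 = -3$)
$h{\left(w \right)} = -5 - \frac{5 w}{2}$ ($h{\left(w \right)} = \frac{\left(0 - 5\right) \left(2 + w\right)}{2} = \frac{\left(-5\right) \left(2 + w\right)}{2} = \frac{-10 - 5 w}{2} = -5 - \frac{5 w}{2}$)
$z = \frac{5}{2}$ ($z = -5 - - \frac{15}{2} = -5 + \frac{15}{2} = \frac{5}{2} \approx 2.5$)
$- 2423 k{\left(-7,z \right)} = - 2423 \left(3 - 7\right) = \left(-2423\right) \left(-4\right) = 9692$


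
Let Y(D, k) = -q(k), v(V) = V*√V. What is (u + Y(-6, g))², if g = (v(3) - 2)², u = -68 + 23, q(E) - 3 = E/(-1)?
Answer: 721 + 408*√3 ≈ 1427.7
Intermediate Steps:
q(E) = 3 - E (q(E) = 3 + E/(-1) = 3 + E*(-1) = 3 - E)
v(V) = V^(3/2)
u = -45
g = (-2 + 3*√3)² (g = (3^(3/2) - 2)² = (3*√3 - 2)² = (-2 + 3*√3)² ≈ 10.215)
Y(D, k) = -3 + k (Y(D, k) = -(3 - k) = -3 + k)
(u + Y(-6, g))² = (-45 + (-3 + (31 - 12*√3)))² = (-45 + (28 - 12*√3))² = (-17 - 12*√3)²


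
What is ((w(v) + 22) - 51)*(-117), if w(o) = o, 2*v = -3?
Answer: 7137/2 ≈ 3568.5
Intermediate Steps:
v = -3/2 (v = (½)*(-3) = -3/2 ≈ -1.5000)
((w(v) + 22) - 51)*(-117) = ((-3/2 + 22) - 51)*(-117) = (41/2 - 51)*(-117) = -61/2*(-117) = 7137/2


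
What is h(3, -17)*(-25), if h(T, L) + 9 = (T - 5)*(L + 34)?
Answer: 1075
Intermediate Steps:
h(T, L) = -9 + (-5 + T)*(34 + L) (h(T, L) = -9 + (T - 5)*(L + 34) = -9 + (-5 + T)*(34 + L))
h(3, -17)*(-25) = (-179 - 5*(-17) + 34*3 - 17*3)*(-25) = (-179 + 85 + 102 - 51)*(-25) = -43*(-25) = 1075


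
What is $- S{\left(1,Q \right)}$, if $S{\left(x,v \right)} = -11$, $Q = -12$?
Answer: $11$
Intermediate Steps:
$- S{\left(1,Q \right)} = \left(-1\right) \left(-11\right) = 11$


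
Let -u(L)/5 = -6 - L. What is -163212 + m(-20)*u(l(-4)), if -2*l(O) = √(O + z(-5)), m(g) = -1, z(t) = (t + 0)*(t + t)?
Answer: -163242 + 5*√46/2 ≈ -1.6323e+5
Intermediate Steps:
z(t) = 2*t² (z(t) = t*(2*t) = 2*t²)
l(O) = -√(50 + O)/2 (l(O) = -√(O + 2*(-5)²)/2 = -√(O + 2*25)/2 = -√(O + 50)/2 = -√(50 + O)/2)
u(L) = 30 + 5*L (u(L) = -5*(-6 - L) = 30 + 5*L)
-163212 + m(-20)*u(l(-4)) = -163212 - (30 + 5*(-√(50 - 4)/2)) = -163212 - (30 + 5*(-√46/2)) = -163212 - (30 - 5*√46/2) = -163212 + (-30 + 5*√46/2) = -163242 + 5*√46/2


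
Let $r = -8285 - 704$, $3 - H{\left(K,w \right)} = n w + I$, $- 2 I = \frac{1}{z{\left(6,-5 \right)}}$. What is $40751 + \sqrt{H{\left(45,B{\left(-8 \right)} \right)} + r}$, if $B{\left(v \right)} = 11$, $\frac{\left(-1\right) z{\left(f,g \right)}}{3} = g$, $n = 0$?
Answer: $40751 + \frac{i \sqrt{8087370}}{30} \approx 40751.0 + 94.794 i$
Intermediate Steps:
$z{\left(f,g \right)} = - 3 g$
$I = - \frac{1}{30}$ ($I = - \frac{1}{2 \left(\left(-3\right) \left(-5\right)\right)} = - \frac{1}{2 \cdot 15} = \left(- \frac{1}{2}\right) \frac{1}{15} = - \frac{1}{30} \approx -0.033333$)
$H{\left(K,w \right)} = \frac{91}{30}$ ($H{\left(K,w \right)} = 3 - \left(0 w - \frac{1}{30}\right) = 3 - \left(0 - \frac{1}{30}\right) = 3 - - \frac{1}{30} = 3 + \frac{1}{30} = \frac{91}{30}$)
$r = -8989$ ($r = -8285 - 704 = -8989$)
$40751 + \sqrt{H{\left(45,B{\left(-8 \right)} \right)} + r} = 40751 + \sqrt{\frac{91}{30} - 8989} = 40751 + \sqrt{- \frac{269579}{30}} = 40751 + \frac{i \sqrt{8087370}}{30}$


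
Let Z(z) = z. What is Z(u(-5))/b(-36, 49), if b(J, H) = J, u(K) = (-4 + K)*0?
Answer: 0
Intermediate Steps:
u(K) = 0
Z(u(-5))/b(-36, 49) = 0/(-36) = 0*(-1/36) = 0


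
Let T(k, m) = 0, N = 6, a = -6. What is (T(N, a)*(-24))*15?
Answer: 0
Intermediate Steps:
(T(N, a)*(-24))*15 = (0*(-24))*15 = 0*15 = 0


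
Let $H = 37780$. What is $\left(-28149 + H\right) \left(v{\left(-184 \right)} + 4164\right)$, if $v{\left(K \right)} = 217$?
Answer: $42193411$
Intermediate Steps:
$\left(-28149 + H\right) \left(v{\left(-184 \right)} + 4164\right) = \left(-28149 + 37780\right) \left(217 + 4164\right) = 9631 \cdot 4381 = 42193411$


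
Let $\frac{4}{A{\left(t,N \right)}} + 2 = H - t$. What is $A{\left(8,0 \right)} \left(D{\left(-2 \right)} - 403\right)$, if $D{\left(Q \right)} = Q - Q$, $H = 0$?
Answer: $\frac{806}{5} \approx 161.2$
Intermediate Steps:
$D{\left(Q \right)} = 0$
$A{\left(t,N \right)} = \frac{4}{-2 - t}$ ($A{\left(t,N \right)} = \frac{4}{-2 + \left(0 - t\right)} = \frac{4}{-2 - t}$)
$A{\left(8,0 \right)} \left(D{\left(-2 \right)} - 403\right) = - \frac{4}{2 + 8} \left(0 - 403\right) = - \frac{4}{10} \left(-403\right) = \left(-4\right) \frac{1}{10} \left(-403\right) = \left(- \frac{2}{5}\right) \left(-403\right) = \frac{806}{5}$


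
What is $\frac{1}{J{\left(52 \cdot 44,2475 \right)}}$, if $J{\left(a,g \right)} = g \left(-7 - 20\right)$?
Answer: $- \frac{1}{66825} \approx -1.4964 \cdot 10^{-5}$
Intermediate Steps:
$J{\left(a,g \right)} = - 27 g$ ($J{\left(a,g \right)} = g \left(-27\right) = - 27 g$)
$\frac{1}{J{\left(52 \cdot 44,2475 \right)}} = \frac{1}{\left(-27\right) 2475} = \frac{1}{-66825} = - \frac{1}{66825}$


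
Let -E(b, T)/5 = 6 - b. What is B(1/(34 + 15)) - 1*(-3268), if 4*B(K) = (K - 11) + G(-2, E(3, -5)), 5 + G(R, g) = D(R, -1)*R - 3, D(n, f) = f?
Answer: 159924/49 ≈ 3263.8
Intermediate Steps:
E(b, T) = -30 + 5*b (E(b, T) = -5*(6 - b) = -30 + 5*b)
G(R, g) = -8 - R (G(R, g) = -5 + (-R - 3) = -5 + (-3 - R) = -8 - R)
B(K) = -17/4 + K/4 (B(K) = ((K - 11) + (-8 - 1*(-2)))/4 = ((-11 + K) + (-8 + 2))/4 = ((-11 + K) - 6)/4 = (-17 + K)/4 = -17/4 + K/4)
B(1/(34 + 15)) - 1*(-3268) = (-17/4 + 1/(4*(34 + 15))) - 1*(-3268) = (-17/4 + (¼)/49) + 3268 = (-17/4 + (¼)*(1/49)) + 3268 = (-17/4 + 1/196) + 3268 = -208/49 + 3268 = 159924/49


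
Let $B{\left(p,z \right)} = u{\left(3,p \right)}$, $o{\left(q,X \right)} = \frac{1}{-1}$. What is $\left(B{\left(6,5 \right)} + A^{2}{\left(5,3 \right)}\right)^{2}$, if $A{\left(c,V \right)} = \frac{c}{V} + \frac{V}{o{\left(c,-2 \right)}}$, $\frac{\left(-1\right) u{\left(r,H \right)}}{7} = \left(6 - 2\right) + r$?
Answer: $\frac{180625}{81} \approx 2229.9$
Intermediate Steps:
$o{\left(q,X \right)} = -1$
$u{\left(r,H \right)} = -28 - 7 r$ ($u{\left(r,H \right)} = - 7 \left(\left(6 - 2\right) + r\right) = - 7 \left(4 + r\right) = -28 - 7 r$)
$A{\left(c,V \right)} = - V + \frac{c}{V}$ ($A{\left(c,V \right)} = \frac{c}{V} + \frac{V}{-1} = \frac{c}{V} + V \left(-1\right) = \frac{c}{V} - V = - V + \frac{c}{V}$)
$B{\left(p,z \right)} = -49$ ($B{\left(p,z \right)} = -28 - 21 = -49$)
$\left(B{\left(6,5 \right)} + A^{2}{\left(5,3 \right)}\right)^{2} = \left(-49 + \left(\left(-1\right) 3 + \frac{5}{3}\right)^{2}\right)^{2} = \left(-49 + \left(-3 + 5 \cdot \frac{1}{3}\right)^{2}\right)^{2} = \left(-49 + \left(-3 + \frac{5}{3}\right)^{2}\right)^{2} = \left(-49 + \left(- \frac{4}{3}\right)^{2}\right)^{2} = \left(-49 + \frac{16}{9}\right)^{2} = \left(- \frac{425}{9}\right)^{2} = \frac{180625}{81}$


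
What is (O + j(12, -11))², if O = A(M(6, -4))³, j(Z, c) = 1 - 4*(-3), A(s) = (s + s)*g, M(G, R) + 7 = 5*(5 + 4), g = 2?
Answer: 12332886736041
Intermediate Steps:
M(G, R) = 38 (M(G, R) = -7 + 5*(5 + 4) = -7 + 5*9 = -7 + 45 = 38)
A(s) = 4*s (A(s) = (s + s)*2 = (2*s)*2 = 4*s)
j(Z, c) = 13 (j(Z, c) = 1 + 12 = 13)
O = 3511808 (O = (4*38)³ = 152³ = 3511808)
(O + j(12, -11))² = (3511808 + 13)² = 3511821² = 12332886736041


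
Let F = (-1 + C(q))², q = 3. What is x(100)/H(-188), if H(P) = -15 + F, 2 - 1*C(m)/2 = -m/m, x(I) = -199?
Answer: -199/10 ≈ -19.900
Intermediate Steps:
C(m) = 6 (C(m) = 4 - (-2)*m/m = 4 - (-2) = 4 - 2*(-1) = 4 + 2 = 6)
F = 25 (F = (-1 + 6)² = 5² = 25)
H(P) = 10 (H(P) = -15 + 25 = 10)
x(100)/H(-188) = -199/10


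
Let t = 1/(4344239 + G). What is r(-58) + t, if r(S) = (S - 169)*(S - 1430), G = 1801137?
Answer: 2075760523777/6145376 ≈ 3.3778e+5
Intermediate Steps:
t = 1/6145376 (t = 1/(4344239 + 1801137) = 1/6145376 ≈ 1.6272e-7)
r(S) = (-1430 + S)*(-169 + S) (r(S) = (-169 + S)*(-1430 + S) = (-1430 + S)*(-169 + S))
r(-58) + t = (241670 + (-58)² - 1599*(-58)) + 1/6145376 = (241670 + 3364 + 92742) + 1/6145376 = 337776 + 1/6145376 = 2075760523777/6145376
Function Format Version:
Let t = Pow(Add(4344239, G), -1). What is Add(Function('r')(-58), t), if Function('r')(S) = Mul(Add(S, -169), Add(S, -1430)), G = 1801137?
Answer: Rational(2075760523777, 6145376) ≈ 3.3778e+5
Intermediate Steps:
t = Rational(1, 6145376) (t = Pow(Add(4344239, 1801137), -1) = Pow(6145376, -1) = Rational(1, 6145376) ≈ 1.6272e-7)
Function('r')(S) = Mul(Add(-1430, S), Add(-169, S)) (Function('r')(S) = Mul(Add(-169, S), Add(-1430, S)) = Mul(Add(-1430, S), Add(-169, S)))
Add(Function('r')(-58), t) = Add(Add(241670, Pow(-58, 2), Mul(-1599, -58)), Rational(1, 6145376)) = Add(Add(241670, 3364, 92742), Rational(1, 6145376)) = Add(337776, Rational(1, 6145376)) = Rational(2075760523777, 6145376)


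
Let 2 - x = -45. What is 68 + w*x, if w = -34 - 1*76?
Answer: -5102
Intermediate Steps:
w = -110 (w = -34 - 76 = -110)
x = 47 (x = 2 - 1*(-45) = 2 + 45 = 47)
68 + w*x = 68 - 110*47 = 68 - 5170 = -5102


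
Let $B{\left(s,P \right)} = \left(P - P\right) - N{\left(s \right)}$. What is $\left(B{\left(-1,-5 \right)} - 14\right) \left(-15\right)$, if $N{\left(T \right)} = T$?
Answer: $195$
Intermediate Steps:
$B{\left(s,P \right)} = - s$ ($B{\left(s,P \right)} = \left(P - P\right) - s = 0 - s = - s$)
$\left(B{\left(-1,-5 \right)} - 14\right) \left(-15\right) = \left(\left(-1\right) \left(-1\right) - 14\right) \left(-15\right) = \left(1 - 14\right) \left(-15\right) = \left(-13\right) \left(-15\right) = 195$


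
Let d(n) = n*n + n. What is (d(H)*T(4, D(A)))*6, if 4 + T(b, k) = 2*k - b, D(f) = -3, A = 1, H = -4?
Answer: -1008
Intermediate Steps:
T(b, k) = -4 - b + 2*k (T(b, k) = -4 + (2*k - b) = -4 + (-b + 2*k) = -4 - b + 2*k)
d(n) = n + n**2 (d(n) = n**2 + n = n + n**2)
(d(H)*T(4, D(A)))*6 = ((-4*(1 - 4))*(-4 - 1*4 + 2*(-3)))*6 = ((-4*(-3))*(-4 - 4 - 6))*6 = (12*(-14))*6 = -168*6 = -1008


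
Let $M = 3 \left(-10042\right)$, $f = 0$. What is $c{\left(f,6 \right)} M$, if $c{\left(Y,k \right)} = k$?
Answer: $-180756$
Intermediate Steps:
$M = -30126$
$c{\left(f,6 \right)} M = 6 \left(-30126\right) = -180756$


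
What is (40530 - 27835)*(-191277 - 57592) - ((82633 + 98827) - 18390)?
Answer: -3159555025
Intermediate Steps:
(40530 - 27835)*(-191277 - 57592) - ((82633 + 98827) - 18390) = 12695*(-248869) - (181460 - 18390) = -3159391955 - 1*163070 = -3159391955 - 163070 = -3159555025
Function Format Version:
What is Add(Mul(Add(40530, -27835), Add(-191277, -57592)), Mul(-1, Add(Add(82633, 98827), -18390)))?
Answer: -3159555025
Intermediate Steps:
Add(Mul(Add(40530, -27835), Add(-191277, -57592)), Mul(-1, Add(Add(82633, 98827), -18390))) = Add(Mul(12695, -248869), Mul(-1, Add(181460, -18390))) = Add(-3159391955, Mul(-1, 163070)) = Add(-3159391955, -163070) = -3159555025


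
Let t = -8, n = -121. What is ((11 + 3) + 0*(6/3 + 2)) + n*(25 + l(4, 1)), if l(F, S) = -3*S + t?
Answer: -1680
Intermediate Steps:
l(F, S) = -8 - 3*S (l(F, S) = -3*S - 8 = -8 - 3*S)
((11 + 3) + 0*(6/3 + 2)) + n*(25 + l(4, 1)) = ((11 + 3) + 0*(6/3 + 2)) - 121*(25 + (-8 - 3*1)) = (14 + 0*(6*(⅓) + 2)) - 121*(25 + (-8 - 3)) = (14 + 0*(2 + 2)) - 121*(25 - 11) = (14 + 0*4) - 121*14 = (14 + 0) - 1694 = 14 - 1694 = -1680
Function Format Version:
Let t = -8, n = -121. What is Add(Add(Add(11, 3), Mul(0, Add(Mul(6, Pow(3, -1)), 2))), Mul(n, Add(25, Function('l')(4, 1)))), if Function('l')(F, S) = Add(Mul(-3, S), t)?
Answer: -1680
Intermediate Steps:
Function('l')(F, S) = Add(-8, Mul(-3, S)) (Function('l')(F, S) = Add(Mul(-3, S), -8) = Add(-8, Mul(-3, S)))
Add(Add(Add(11, 3), Mul(0, Add(Mul(6, Pow(3, -1)), 2))), Mul(n, Add(25, Function('l')(4, 1)))) = Add(Add(Add(11, 3), Mul(0, Add(Mul(6, Pow(3, -1)), 2))), Mul(-121, Add(25, Add(-8, Mul(-3, 1))))) = Add(Add(14, Mul(0, Add(Mul(6, Rational(1, 3)), 2))), Mul(-121, Add(25, Add(-8, -3)))) = Add(Add(14, Mul(0, Add(2, 2))), Mul(-121, Add(25, -11))) = Add(Add(14, Mul(0, 4)), Mul(-121, 14)) = Add(Add(14, 0), -1694) = Add(14, -1694) = -1680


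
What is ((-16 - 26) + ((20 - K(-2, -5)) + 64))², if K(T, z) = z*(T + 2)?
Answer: 1764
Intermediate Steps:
K(T, z) = z*(2 + T)
((-16 - 26) + ((20 - K(-2, -5)) + 64))² = ((-16 - 26) + ((20 - (-5)*(2 - 2)) + 64))² = (-42 + ((20 - (-5)*0) + 64))² = (-42 + ((20 - 1*0) + 64))² = (-42 + ((20 + 0) + 64))² = (-42 + (20 + 64))² = (-42 + 84)² = 42² = 1764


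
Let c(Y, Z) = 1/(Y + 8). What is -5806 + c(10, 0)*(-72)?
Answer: -5810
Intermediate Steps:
c(Y, Z) = 1/(8 + Y)
-5806 + c(10, 0)*(-72) = -5806 - 72/(8 + 10) = -5806 - 72/18 = -5806 + (1/18)*(-72) = -5806 - 4 = -5810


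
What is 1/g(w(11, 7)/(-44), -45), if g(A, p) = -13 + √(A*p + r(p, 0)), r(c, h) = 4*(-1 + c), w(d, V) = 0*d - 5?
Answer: -572/15757 - 2*I*√91531/15757 ≈ -0.036301 - 0.038401*I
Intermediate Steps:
w(d, V) = -5 (w(d, V) = 0 - 5 = -5)
r(c, h) = -4 + 4*c
g(A, p) = -13 + √(-4 + 4*p + A*p) (g(A, p) = -13 + √(A*p + (-4 + 4*p)) = -13 + √(-4 + 4*p + A*p))
1/g(w(11, 7)/(-44), -45) = 1/(-13 + √(-4 + 4*(-45) - 5/(-44)*(-45))) = 1/(-13 + √(-4 - 180 - 5*(-1/44)*(-45))) = 1/(-13 + √(-4 - 180 + (5/44)*(-45))) = 1/(-13 + √(-4 - 180 - 225/44)) = 1/(-13 + √(-8321/44)) = 1/(-13 + I*√91531/22)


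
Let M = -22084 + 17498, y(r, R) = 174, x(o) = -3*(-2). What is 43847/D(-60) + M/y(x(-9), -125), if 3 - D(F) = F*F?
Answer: -1340290/34771 ≈ -38.546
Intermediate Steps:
x(o) = 6
D(F) = 3 - F² (D(F) = 3 - F*F = 3 - F²)
M = -4586
43847/D(-60) + M/y(x(-9), -125) = 43847/(3 - 1*(-60)²) - 4586/174 = 43847/(3 - 1*3600) - 4586*1/174 = 43847/(3 - 3600) - 2293/87 = 43847/(-3597) - 2293/87 = 43847*(-1/3597) - 2293/87 = -43847/3597 - 2293/87 = -1340290/34771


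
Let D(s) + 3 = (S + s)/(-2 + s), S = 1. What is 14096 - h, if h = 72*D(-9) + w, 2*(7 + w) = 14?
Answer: 156856/11 ≈ 14260.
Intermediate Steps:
w = 0 (w = -7 + (½)*14 = -7 + 7 = 0)
D(s) = -3 + (1 + s)/(-2 + s)
h = -1800/11 (h = 72*((7 - 2*(-9))/(-2 - 9)) + 0 = 72*((7 + 18)/(-11)) + 0 = 72*(-1/11*25) + 0 = 72*(-25/11) + 0 = -1800/11 + 0 = -1800/11 ≈ -163.64)
14096 - h = 14096 - 1*(-1800/11) = 14096 + 1800/11 = 156856/11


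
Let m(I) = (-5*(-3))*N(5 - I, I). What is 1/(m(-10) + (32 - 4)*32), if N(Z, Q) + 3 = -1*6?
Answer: 1/761 ≈ 0.0013141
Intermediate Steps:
N(Z, Q) = -9 (N(Z, Q) = -3 - 1*6 = -3 - 6 = -9)
m(I) = -135 (m(I) = -5*(-3)*(-9) = 15*(-9) = -135)
1/(m(-10) + (32 - 4)*32) = 1/(-135 + (32 - 4)*32) = 1/(-135 + 28*32) = 1/(-135 + 896) = 1/761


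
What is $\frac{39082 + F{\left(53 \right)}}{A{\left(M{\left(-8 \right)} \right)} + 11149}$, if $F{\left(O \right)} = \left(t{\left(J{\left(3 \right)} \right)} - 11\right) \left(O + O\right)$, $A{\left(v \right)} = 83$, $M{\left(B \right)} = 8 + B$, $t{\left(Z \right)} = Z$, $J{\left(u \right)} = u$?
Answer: $\frac{19117}{5616} \approx 3.404$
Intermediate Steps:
$F{\left(O \right)} = - 16 O$ ($F{\left(O \right)} = \left(3 - 11\right) \left(O + O\right) = - 8 \cdot 2 O = - 16 O$)
$\frac{39082 + F{\left(53 \right)}}{A{\left(M{\left(-8 \right)} \right)} + 11149} = \frac{39082 - 848}{83 + 11149} = \frac{39082 - 848}{11232} = 38234 \cdot \frac{1}{11232} = \frac{19117}{5616}$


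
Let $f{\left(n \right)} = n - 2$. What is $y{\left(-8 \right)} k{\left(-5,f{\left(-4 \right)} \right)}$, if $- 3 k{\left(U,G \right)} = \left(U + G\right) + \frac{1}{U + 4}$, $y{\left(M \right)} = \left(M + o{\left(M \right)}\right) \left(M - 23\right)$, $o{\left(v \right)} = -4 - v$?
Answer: $496$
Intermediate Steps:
$f{\left(n \right)} = -2 + n$
$y{\left(M \right)} = 92 - 4 M$ ($y{\left(M \right)} = \left(M - \left(4 + M\right)\right) \left(M - 23\right) = - 4 \left(-23 + M\right) = 92 - 4 M$)
$k{\left(U,G \right)} = - \frac{G}{3} - \frac{U}{3} - \frac{1}{3 \left(4 + U\right)}$ ($k{\left(U,G \right)} = - \frac{\left(U + G\right) + \frac{1}{U + 4}}{3} = - \frac{\left(G + U\right) + \frac{1}{4 + U}}{3} = - \frac{G + U + \frac{1}{4 + U}}{3} = - \frac{G}{3} - \frac{U}{3} - \frac{1}{3 \left(4 + U\right)}$)
$y{\left(-8 \right)} k{\left(-5,f{\left(-4 \right)} \right)} = \left(92 - -32\right) \frac{-1 - \left(-5\right)^{2} - 4 \left(-2 - 4\right) - -20 - \left(-2 - 4\right) \left(-5\right)}{3 \left(4 - 5\right)} = \left(92 + 32\right) \frac{-1 - 25 - -24 + 20 - \left(-6\right) \left(-5\right)}{3 \left(-1\right)} = 124 \cdot \frac{1}{3} \left(-1\right) \left(-1 - 25 + 24 + 20 - 30\right) = 124 \cdot \frac{1}{3} \left(-1\right) \left(-12\right) = 124 \cdot 4 = 496$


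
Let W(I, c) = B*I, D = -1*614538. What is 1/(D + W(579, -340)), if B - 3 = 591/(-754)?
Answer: -754/462394143 ≈ -1.6306e-6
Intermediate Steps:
D = -614538
B = 1671/754 (B = 3 + 591/(-754) = 3 + 591*(-1/754) = 3 - 591/754 = 1671/754 ≈ 2.2162)
W(I, c) = 1671*I/754
1/(D + W(579, -340)) = 1/(-614538 + (1671/754)*579) = 1/(-614538 + 967509/754) = 1/(-462394143/754) = -754/462394143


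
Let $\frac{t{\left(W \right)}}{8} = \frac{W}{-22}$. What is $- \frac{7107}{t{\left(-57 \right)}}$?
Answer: $- \frac{26059}{76} \approx -342.88$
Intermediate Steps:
$t{\left(W \right)} = - \frac{4 W}{11}$ ($t{\left(W \right)} = 8 \frac{W}{-22} = 8 W \left(- \frac{1}{22}\right) = 8 \left(- \frac{W}{22}\right) = - \frac{4 W}{11}$)
$- \frac{7107}{t{\left(-57 \right)}} = - \frac{7107}{\left(- \frac{4}{11}\right) \left(-57\right)} = - \frac{7107}{\frac{228}{11}} = \left(-7107\right) \frac{11}{228} = - \frac{26059}{76}$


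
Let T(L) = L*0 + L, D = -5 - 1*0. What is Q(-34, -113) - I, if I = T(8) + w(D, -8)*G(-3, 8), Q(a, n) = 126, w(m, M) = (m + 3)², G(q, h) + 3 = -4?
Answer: 146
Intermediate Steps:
G(q, h) = -7 (G(q, h) = -3 - 4 = -7)
D = -5 (D = -5 + 0 = -5)
w(m, M) = (3 + m)²
T(L) = L (T(L) = 0 + L = L)
I = -20 (I = 8 + (3 - 5)²*(-7) = 8 + (-2)²*(-7) = 8 + 4*(-7) = 8 - 28 = -20)
Q(-34, -113) - I = 126 - 1*(-20) = 126 + 20 = 146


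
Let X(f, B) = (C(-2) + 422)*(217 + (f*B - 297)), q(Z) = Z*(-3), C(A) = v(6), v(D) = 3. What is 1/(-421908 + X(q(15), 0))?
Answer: -1/455908 ≈ -2.1934e-6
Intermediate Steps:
C(A) = 3
q(Z) = -3*Z
X(f, B) = -34000 + 425*B*f (X(f, B) = (3 + 422)*(217 + (f*B - 297)) = 425*(217 + (B*f - 297)) = 425*(217 + (-297 + B*f)) = 425*(-80 + B*f) = -34000 + 425*B*f)
1/(-421908 + X(q(15), 0)) = 1/(-421908 + (-34000 + 425*0*(-3*15))) = 1/(-421908 + (-34000 + 425*0*(-45))) = 1/(-421908 + (-34000 + 0)) = 1/(-421908 - 34000) = 1/(-455908) = -1/455908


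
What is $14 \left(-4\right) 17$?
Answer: $-952$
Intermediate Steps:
$14 \left(-4\right) 17 = \left(-56\right) 17 = -952$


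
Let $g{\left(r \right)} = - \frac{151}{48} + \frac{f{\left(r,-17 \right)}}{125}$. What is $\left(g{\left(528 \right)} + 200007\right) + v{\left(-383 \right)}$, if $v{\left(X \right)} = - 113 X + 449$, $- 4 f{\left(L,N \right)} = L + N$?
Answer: $\frac{1462384993}{6000} \approx 2.4373 \cdot 10^{5}$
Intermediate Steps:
$f{\left(L,N \right)} = - \frac{L}{4} - \frac{N}{4}$ ($f{\left(L,N \right)} = - \frac{L + N}{4} = - \frac{L}{4} - \frac{N}{4}$)
$v{\left(X \right)} = 449 - 113 X$
$g{\left(r \right)} = - \frac{18671}{6000} - \frac{r}{500}$ ($g{\left(r \right)} = - \frac{151}{48} + \frac{- \frac{r}{4} - - \frac{17}{4}}{125} = \left(-151\right) \frac{1}{48} + \left(- \frac{r}{4} + \frac{17}{4}\right) \frac{1}{125} = - \frac{151}{48} + \left(\frac{17}{4} - \frac{r}{4}\right) \frac{1}{125} = - \frac{151}{48} - \left(- \frac{17}{500} + \frac{r}{500}\right) = - \frac{18671}{6000} - \frac{r}{500}$)
$\left(g{\left(528 \right)} + 200007\right) + v{\left(-383 \right)} = \left(\left(- \frac{18671}{6000} - \frac{132}{125}\right) + 200007\right) + \left(449 - -43279\right) = \left(\left(- \frac{18671}{6000} - \frac{132}{125}\right) + 200007\right) + \left(449 + 43279\right) = \left(- \frac{25007}{6000} + 200007\right) + 43728 = \frac{1200016993}{6000} + 43728 = \frac{1462384993}{6000}$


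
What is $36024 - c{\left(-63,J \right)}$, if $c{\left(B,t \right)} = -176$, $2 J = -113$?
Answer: $36200$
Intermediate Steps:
$J = - \frac{113}{2}$ ($J = \frac{1}{2} \left(-113\right) = - \frac{113}{2} \approx -56.5$)
$36024 - c{\left(-63,J \right)} = 36024 - -176 = 36024 + 176 = 36200$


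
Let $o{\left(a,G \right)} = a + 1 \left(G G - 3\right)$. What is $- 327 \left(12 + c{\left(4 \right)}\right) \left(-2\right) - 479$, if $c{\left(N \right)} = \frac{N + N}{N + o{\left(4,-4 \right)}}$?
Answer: $\frac{53327}{7} \approx 7618.1$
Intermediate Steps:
$o{\left(a,G \right)} = -3 + a + G^{2}$ ($o{\left(a,G \right)} = a + 1 \left(G^{2} - 3\right) = a + 1 \left(-3 + G^{2}\right) = a + \left(-3 + G^{2}\right) = -3 + a + G^{2}$)
$c{\left(N \right)} = \frac{2 N}{17 + N}$ ($c{\left(N \right)} = \frac{N + N}{N + \left(-3 + 4 + \left(-4\right)^{2}\right)} = \frac{2 N}{N + \left(-3 + 4 + 16\right)} = \frac{2 N}{N + 17} = \frac{2 N}{17 + N}$)
$- 327 \left(12 + c{\left(4 \right)}\right) \left(-2\right) - 479 = - 327 \left(12 + 2 \cdot 4 \frac{1}{17 + 4}\right) \left(-2\right) - 479 = - 327 \left(12 + 2 \cdot 4 \cdot \frac{1}{21}\right) \left(-2\right) - 479 = - 327 \left(12 + \frac{8}{21}\right) \left(-2\right) - 479 = - 327 \cdot \frac{260}{21} \left(-2\right) - 479 = \left(-327\right) \left(- \frac{520}{21}\right) - 479 = \frac{56680}{7} - 479 = \frac{53327}{7}$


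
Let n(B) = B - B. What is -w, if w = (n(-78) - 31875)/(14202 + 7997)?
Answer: 31875/22199 ≈ 1.4359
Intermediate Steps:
n(B) = 0
w = -31875/22199 (w = (0 - 31875)/(14202 + 7997) = -31875/22199 ≈ -1.4359)
-w = -1*(-31875/22199) = 31875/22199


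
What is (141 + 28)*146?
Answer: 24674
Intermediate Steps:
(141 + 28)*146 = 169*146 = 24674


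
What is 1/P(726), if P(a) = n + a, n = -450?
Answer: 1/276 ≈ 0.0036232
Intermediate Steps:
P(a) = -450 + a
1/P(726) = 1/(-450 + 726) = 1/276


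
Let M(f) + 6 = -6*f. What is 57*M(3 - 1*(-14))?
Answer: -6156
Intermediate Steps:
M(f) = -6 - 6*f
57*M(3 - 1*(-14)) = 57*(-6 - 6*(3 - 1*(-14))) = 57*(-6 - 6*(3 + 14)) = 57*(-6 - 6*17) = 57*(-6 - 102) = 57*(-108) = -6156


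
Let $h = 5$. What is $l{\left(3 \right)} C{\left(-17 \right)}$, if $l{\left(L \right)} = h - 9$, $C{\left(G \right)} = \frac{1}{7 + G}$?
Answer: $\frac{2}{5} \approx 0.4$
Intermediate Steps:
$l{\left(L \right)} = -4$ ($l{\left(L \right)} = 5 - 9 = -4$)
$l{\left(3 \right)} C{\left(-17 \right)} = - \frac{4}{7 - 17} = - \frac{4}{-10} = \left(-4\right) \left(- \frac{1}{10}\right) = \frac{2}{5}$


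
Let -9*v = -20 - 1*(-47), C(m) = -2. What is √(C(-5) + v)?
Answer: I*√5 ≈ 2.2361*I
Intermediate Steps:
v = -3 (v = -(-20 - 1*(-47))/9 = -(-20 + 47)/9 = -⅑*27 = -3)
√(C(-5) + v) = √(-2 - 3) = √(-5) = I*√5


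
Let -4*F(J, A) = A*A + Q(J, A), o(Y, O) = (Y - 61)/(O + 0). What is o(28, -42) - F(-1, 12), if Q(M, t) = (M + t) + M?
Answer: 275/7 ≈ 39.286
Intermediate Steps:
o(Y, O) = (-61 + Y)/O
Q(M, t) = t + 2*M
F(J, A) = -J/2 - A/4 - A**2/4 (F(J, A) = -(A*A + (A + 2*J))/4 = -(A**2 + (A + 2*J))/4 = -(A + A**2 + 2*J)/4 = -J/2 - A/4 - A**2/4)
o(28, -42) - F(-1, 12) = (-61 + 28)/(-42) - (-1/2*(-1) - 1/4*12 - 1/4*12**2) = -1/42*(-33) - (1/2 - 3 - 1/4*144) = 11/14 - (1/2 - 3 - 36) = 11/14 - 1*(-77/2) = 11/14 + 77/2 = 275/7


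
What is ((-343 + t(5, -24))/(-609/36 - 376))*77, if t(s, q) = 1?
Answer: 316008/4715 ≈ 67.022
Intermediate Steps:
((-343 + t(5, -24))/(-609/36 - 376))*77 = ((-343 + 1)/(-609/36 - 376))*77 = -342/(-609*1/36 - 376)*77 = -342/(-203/12 - 376)*77 = -342/(-4715/12)*77 = -342*(-12/4715)*77 = (4104/4715)*77 = 316008/4715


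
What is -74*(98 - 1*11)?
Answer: -6438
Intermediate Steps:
-74*(98 - 1*11) = -74*(98 - 11) = -74*87 = -6438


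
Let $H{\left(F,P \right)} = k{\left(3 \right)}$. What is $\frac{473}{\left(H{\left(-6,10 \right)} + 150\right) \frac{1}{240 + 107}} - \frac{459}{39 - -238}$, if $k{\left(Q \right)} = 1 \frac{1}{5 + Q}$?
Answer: $\frac{363163037}{332677} \approx 1091.6$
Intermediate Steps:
$k{\left(Q \right)} = \frac{1}{5 + Q}$
$H{\left(F,P \right)} = \frac{1}{8}$ ($H{\left(F,P \right)} = \frac{1}{5 + 3} = \frac{1}{8}$)
$\frac{473}{\left(H{\left(-6,10 \right)} + 150\right) \frac{1}{240 + 107}} - \frac{459}{39 - -238} = \frac{473}{\left(\frac{1}{8} + 150\right) \frac{1}{240 + 107}} - \frac{459}{39 - -238} = \frac{473}{\frac{1201}{8} \cdot \frac{1}{347}} - \frac{459}{39 + 238} = \frac{473}{\frac{1201}{8} \cdot \frac{1}{347}} - \frac{459}{277} = \frac{473}{\frac{1201}{2776}} - \frac{459}{277} = 473 \cdot \frac{2776}{1201} - \frac{459}{277} = \frac{1313048}{1201} - \frac{459}{277} = \frac{363163037}{332677}$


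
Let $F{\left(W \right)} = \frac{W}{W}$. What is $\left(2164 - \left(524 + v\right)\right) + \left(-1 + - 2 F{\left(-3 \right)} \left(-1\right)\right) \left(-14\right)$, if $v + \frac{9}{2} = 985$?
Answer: $\frac{1291}{2} \approx 645.5$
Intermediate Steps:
$F{\left(W \right)} = 1$
$v = \frac{1961}{2}$ ($v = - \frac{9}{2} + 985 = \frac{1961}{2} \approx 980.5$)
$\left(2164 - \left(524 + v\right)\right) + \left(-1 + - 2 F{\left(-3 \right)} \left(-1\right)\right) \left(-14\right) = \left(2164 - \frac{3009}{2}\right) + \left(-1 + \left(-2\right) 1 \left(-1\right)\right) \left(-14\right) = \left(2164 - \frac{3009}{2}\right) + \left(-1 - -2\right) \left(-14\right) = \left(2164 - \frac{3009}{2}\right) + \left(-1 + 2\right) \left(-14\right) = \frac{1319}{2} + 1 \left(-14\right) = \frac{1319}{2} - 14 = \frac{1291}{2}$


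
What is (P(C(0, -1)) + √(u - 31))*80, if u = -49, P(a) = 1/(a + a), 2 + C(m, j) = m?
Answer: -20 + 320*I*√5 ≈ -20.0 + 715.54*I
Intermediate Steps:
C(m, j) = -2 + m
P(a) = 1/(2*a)
(P(C(0, -1)) + √(u - 31))*80 = (1/(2*(-2 + 0)) + √(-49 - 31))*80 = ((½)/(-2) + √(-80))*80 = ((½)*(-½) + 4*I*√5)*80 = (-¼ + 4*I*√5)*80 = -20 + 320*I*√5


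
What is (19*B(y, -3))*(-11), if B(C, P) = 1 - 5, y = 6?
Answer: 836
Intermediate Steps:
B(C, P) = -4
(19*B(y, -3))*(-11) = (19*(-4))*(-11) = -76*(-11) = 836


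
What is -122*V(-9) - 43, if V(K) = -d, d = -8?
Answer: -1019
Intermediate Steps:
V(K) = 8 (V(K) = -1*(-8) = 8)
-122*V(-9) - 43 = -122*8 - 43 = -976 - 43 = -1019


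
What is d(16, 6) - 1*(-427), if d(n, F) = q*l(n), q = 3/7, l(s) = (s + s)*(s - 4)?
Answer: 4141/7 ≈ 591.57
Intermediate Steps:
l(s) = 2*s*(-4 + s) (l(s) = (2*s)*(-4 + s) = 2*s*(-4 + s))
q = 3/7 (q = 3*(1/7) = 3/7 ≈ 0.42857)
d(n, F) = 6*n*(-4 + n)/7 (d(n, F) = 3*(2*n*(-4 + n))/7 = 6*n*(-4 + n)/7)
d(16, 6) - 1*(-427) = (6/7)*16*(-4 + 16) - 1*(-427) = (6/7)*16*12 + 427 = 1152/7 + 427 = 4141/7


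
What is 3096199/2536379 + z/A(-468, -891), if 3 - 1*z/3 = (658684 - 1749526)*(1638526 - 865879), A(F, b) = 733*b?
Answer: -712583448806863328/184057414893 ≈ -3.8715e+6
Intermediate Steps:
z = 2528507396331 (z = 9 - 3*(658684 - 1749526)*(1638526 - 865879) = 9 - (-3272526)*772647 = 9 - 3*(-842835798774) = 9 + 2528507396322 = 2528507396331)
3096199/2536379 + z/A(-468, -891) = 3096199/2536379 + 2528507396331/((733*(-891))) = 3096199*(1/2536379) + 2528507396331/(-653103) = 3096199/2536379 + 2528507396331*(-1/653103) = 3096199/2536379 - 280945266259/72567 = -712583448806863328/184057414893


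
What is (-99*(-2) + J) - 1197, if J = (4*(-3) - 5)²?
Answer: -710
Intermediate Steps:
J = 289 (J = (-12 - 5)² = (-17)² = 289)
(-99*(-2) + J) - 1197 = (-99*(-2) + 289) - 1197 = (198 + 289) - 1197 = 487 - 1197 = -710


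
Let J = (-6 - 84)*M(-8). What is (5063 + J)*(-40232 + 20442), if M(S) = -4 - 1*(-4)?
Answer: -100196770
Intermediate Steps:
M(S) = 0 (M(S) = -4 + 4 = 0)
J = 0 (J = (-6 - 84)*0 = -90*0 = 0)
(5063 + J)*(-40232 + 20442) = (5063 + 0)*(-40232 + 20442) = 5063*(-19790) = -100196770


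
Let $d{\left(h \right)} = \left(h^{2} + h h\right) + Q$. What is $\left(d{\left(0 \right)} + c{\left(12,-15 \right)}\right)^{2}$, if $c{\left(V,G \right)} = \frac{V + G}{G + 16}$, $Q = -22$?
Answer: $625$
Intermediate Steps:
$c{\left(V,G \right)} = \frac{G + V}{16 + G}$
$d{\left(h \right)} = -22 + 2 h^{2}$ ($d{\left(h \right)} = \left(h^{2} + h h\right) - 22 = \left(h^{2} + h^{2}\right) - 22 = 2 h^{2} - 22 = -22 + 2 h^{2}$)
$\left(d{\left(0 \right)} + c{\left(12,-15 \right)}\right)^{2} = \left(\left(-22 + 2 \cdot 0^{2}\right) + \frac{-15 + 12}{16 - 15}\right)^{2} = \left(\left(-22 + 2 \cdot 0\right) + 1^{-1} \left(-3\right)\right)^{2} = \left(\left(-22 + 0\right) + 1 \left(-3\right)\right)^{2} = \left(-22 - 3\right)^{2} = \left(-25\right)^{2} = 625$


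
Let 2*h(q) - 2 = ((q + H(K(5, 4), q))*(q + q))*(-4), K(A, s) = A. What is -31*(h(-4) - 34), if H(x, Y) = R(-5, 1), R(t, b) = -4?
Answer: 4991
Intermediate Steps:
H(x, Y) = -4
h(q) = 1 - 4*q*(-4 + q) (h(q) = 1 + (((q - 4)*(q + q))*(-4))/2 = 1 + (((-4 + q)*(2*q))*(-4))/2 = 1 + ((2*q*(-4 + q))*(-4))/2 = 1 + (-8*q*(-4 + q))/2 = 1 - 4*q*(-4 + q))
-31*(h(-4) - 34) = -31*((1 - 4*(-4)**2 + 16*(-4)) - 34) = -31*((1 - 4*16 - 64) - 34) = -31*((1 - 64 - 64) - 34) = -31*(-127 - 34) = -31*(-161) = 4991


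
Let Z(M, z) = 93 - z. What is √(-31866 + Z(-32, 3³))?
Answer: 10*I*√318 ≈ 178.33*I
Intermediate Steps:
√(-31866 + Z(-32, 3³)) = √(-31866 + (93 - 1*3³)) = √(-31866 + (93 - 1*27)) = √(-31866 + (93 - 27)) = √(-31866 + 66) = √(-31800) = 10*I*√318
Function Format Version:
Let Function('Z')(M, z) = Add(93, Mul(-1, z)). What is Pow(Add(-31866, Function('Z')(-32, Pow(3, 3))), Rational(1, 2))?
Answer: Mul(10, I, Pow(318, Rational(1, 2))) ≈ Mul(178.33, I)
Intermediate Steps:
Pow(Add(-31866, Function('Z')(-32, Pow(3, 3))), Rational(1, 2)) = Pow(Add(-31866, Add(93, Mul(-1, Pow(3, 3)))), Rational(1, 2)) = Pow(Add(-31866, Add(93, Mul(-1, 27))), Rational(1, 2)) = Pow(Add(-31866, Add(93, -27)), Rational(1, 2)) = Pow(Add(-31866, 66), Rational(1, 2)) = Pow(-31800, Rational(1, 2)) = Mul(10, I, Pow(318, Rational(1, 2)))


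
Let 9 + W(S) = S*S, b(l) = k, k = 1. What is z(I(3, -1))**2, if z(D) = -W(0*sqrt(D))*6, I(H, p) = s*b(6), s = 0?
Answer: 2916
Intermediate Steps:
b(l) = 1
W(S) = -9 + S**2 (W(S) = -9 + S*S = -9 + S**2)
I(H, p) = 0 (I(H, p) = 0*1 = 0)
z(D) = 54 (z(D) = -(-9 + (0*sqrt(D))**2)*6 = -(-9 + 0**2)*6 = -(-9 + 0)*6 = -1*(-9)*6 = 9*6 = 54)
z(I(3, -1))**2 = 54**2 = 2916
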